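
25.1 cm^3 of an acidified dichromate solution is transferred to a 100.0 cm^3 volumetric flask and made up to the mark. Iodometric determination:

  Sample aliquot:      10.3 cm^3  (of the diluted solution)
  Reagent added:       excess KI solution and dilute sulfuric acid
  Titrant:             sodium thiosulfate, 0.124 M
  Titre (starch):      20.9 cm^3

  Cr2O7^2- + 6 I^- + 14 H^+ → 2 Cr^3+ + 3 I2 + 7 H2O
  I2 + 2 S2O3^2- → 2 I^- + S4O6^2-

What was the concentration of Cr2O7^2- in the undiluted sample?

0.167 M

n(S2O3^2-) = 0.0209 × 0.124 = 2.59 × 10^-3 mol
n(I2) = n(S2O3^2-)/2 = 1.30 × 10^-3 mol
From the 1:3 ratio, n(Cr2O7^2-) in the aliquot = 1/3 × 1.30 × 10^-3 = 4.32 × 10^-4 mol
[Cr2O7^2-]_dilute = 4.32 × 10^-4 / 0.0103 = 0.0419 mol/L
[Cr2O7^2-]_original = 0.0419 × 100.0/25.1 = 0.167 mol/L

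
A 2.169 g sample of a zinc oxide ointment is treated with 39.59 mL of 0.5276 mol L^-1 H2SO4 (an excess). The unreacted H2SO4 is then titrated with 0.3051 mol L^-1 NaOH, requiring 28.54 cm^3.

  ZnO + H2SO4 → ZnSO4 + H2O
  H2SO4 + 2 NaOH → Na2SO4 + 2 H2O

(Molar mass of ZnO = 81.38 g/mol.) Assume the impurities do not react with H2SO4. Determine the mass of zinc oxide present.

n(H2SO4) added = 0.03959 × 0.5276 = 0.02089 mol
n(NaOH) used in back-titration = 0.02854 × 0.3051 = 8.708 × 10^-3 mol
From the 1:2 ratio, n(H2SO4) left over = 1/2 × 8.708 × 10^-3 = 4.354 × 10^-3 mol
n(H2SO4) consumed by analyte = 0.02089 − 4.354 × 10^-3 = 0.01653 mol
n(ZnO) = 0.01653 mol (1:1 ratio)
mass of ZnO = 0.01653 × 81.38 = 1.346 g

1.346 g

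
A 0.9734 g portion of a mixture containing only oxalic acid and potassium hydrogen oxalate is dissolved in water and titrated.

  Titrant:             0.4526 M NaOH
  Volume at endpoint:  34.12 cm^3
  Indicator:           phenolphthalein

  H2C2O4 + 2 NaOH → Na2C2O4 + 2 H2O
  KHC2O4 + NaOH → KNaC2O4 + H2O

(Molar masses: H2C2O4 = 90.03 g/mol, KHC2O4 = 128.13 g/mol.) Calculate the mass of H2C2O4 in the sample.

0.5445 g

n(NaOH) = 0.03412 × 0.4526 = 0.01544 mol
Let x = n(H2C2O4), y = n(KHC2O4).
Titrant: 2x + 1y = 0.01544;  mass: 90.03x + 128.13y = 0.9734
Solving, x = 6.047 × 10^-3 mol, y = 3.348 × 10^-3 mol
mass of H2C2O4 = 6.047 × 10^-3 × 90.03 = 0.5445 g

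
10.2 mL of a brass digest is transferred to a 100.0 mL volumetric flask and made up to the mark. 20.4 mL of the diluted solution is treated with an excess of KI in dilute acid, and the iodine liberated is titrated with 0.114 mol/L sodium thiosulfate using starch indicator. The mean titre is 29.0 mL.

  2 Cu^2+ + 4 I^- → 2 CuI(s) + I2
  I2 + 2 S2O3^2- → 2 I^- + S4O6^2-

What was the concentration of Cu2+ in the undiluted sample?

n(S2O3^2-) = 0.0290 × 0.114 = 3.31 × 10^-3 mol
n(I2) = n(S2O3^2-)/2 = 1.65 × 10^-3 mol
From the 2:1 ratio, n(Cu2+) in the aliquot = 2/1 × 1.65 × 10^-3 = 3.31 × 10^-3 mol
[Cu2+]_dilute = 3.31 × 10^-3 / 0.0204 = 0.162 mol/L
[Cu2+]_original = 0.162 × 100.0/10.2 = 1.59 mol/L

1.59 mol/L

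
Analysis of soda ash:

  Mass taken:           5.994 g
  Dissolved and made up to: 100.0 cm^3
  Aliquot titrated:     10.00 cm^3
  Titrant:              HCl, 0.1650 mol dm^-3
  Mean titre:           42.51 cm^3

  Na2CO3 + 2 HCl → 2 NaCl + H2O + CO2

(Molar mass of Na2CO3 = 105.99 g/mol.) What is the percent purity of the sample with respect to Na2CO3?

62.01 %

n(HCl) per titration = 0.04251 × 0.1650 = 7.014 × 10^-3 mol
From the 1:2 ratio, n(Na2CO3) in each aliquot = 1/2 × 7.014 × 10^-3 = 3.507 × 10^-3 mol
n(Na2CO3) in the whole flask = 3.507 × 10^-3 × 100.0/10.00 = 0.03507 mol
mass of Na2CO3 = 0.03507 × 105.99 = 3.717 g
% Na2CO3 = 3.717 / 5.994 × 100 = 62.01 %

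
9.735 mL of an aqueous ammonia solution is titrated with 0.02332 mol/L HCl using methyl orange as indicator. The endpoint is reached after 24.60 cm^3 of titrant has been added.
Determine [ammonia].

0.05893 mol/L

NH3 + HCl → NH4Cl
n(HCl) = 0.02460 L × 0.02332 mol/L = 5.737 × 10^-4 mol
n(NH3) = 5.737 × 10^-4 mol (1:1 mole ratio)
[NH3] = 5.737 × 10^-4 mol / 0.009735 L = 0.05893 mol/L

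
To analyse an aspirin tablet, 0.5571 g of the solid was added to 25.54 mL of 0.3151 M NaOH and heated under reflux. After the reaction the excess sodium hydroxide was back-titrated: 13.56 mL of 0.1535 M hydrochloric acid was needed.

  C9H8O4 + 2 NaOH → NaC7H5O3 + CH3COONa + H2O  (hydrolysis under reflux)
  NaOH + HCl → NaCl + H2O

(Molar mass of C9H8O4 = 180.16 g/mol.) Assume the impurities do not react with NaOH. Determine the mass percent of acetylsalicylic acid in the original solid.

n(NaOH) added = 0.02554 × 0.3151 = 8.048 × 10^-3 mol
n(HCl) used in back-titration = 0.01356 × 0.1535 = 2.081 × 10^-3 mol
n(NaOH) left over = 2.081 × 10^-3 mol (1:1 ratio)
n(NaOH) consumed by analyte = 8.048 × 10^-3 − 2.081 × 10^-3 = 5.966 × 10^-3 mol
From the 1:2 ratio, n(C9H8O4) = 1/2 × 5.966 × 10^-3 = 2.983 × 10^-3 mol
mass of C9H8O4 = 2.983 × 10^-3 × 180.16 = 0.5374 g
% C9H8O4 = 0.5374 / 0.5571 × 100 = 96.47 %

96.47 %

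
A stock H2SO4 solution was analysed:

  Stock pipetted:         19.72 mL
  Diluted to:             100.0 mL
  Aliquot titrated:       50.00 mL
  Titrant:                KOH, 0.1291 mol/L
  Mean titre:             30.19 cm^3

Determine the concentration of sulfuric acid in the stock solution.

0.1976 mol/L

H2SO4 + 2 KOH → K2SO4 + 2 H2O
n(KOH) = 0.03019 × 0.1291 = 3.898 × 10^-3 mol
From the 1:2 ratio, n(H2SO4) in the aliquot = 1/2 × 3.898 × 10^-3 = 1.949 × 10^-3 mol
[H2SO4]_dilute = 1.949 × 10^-3 / 0.05000 = 0.03898 mol/L
Dilution factor = 100.0 / 19.72 = 5.071
[H2SO4]_stock = 0.03898 × 5.071 = 0.1976 mol/L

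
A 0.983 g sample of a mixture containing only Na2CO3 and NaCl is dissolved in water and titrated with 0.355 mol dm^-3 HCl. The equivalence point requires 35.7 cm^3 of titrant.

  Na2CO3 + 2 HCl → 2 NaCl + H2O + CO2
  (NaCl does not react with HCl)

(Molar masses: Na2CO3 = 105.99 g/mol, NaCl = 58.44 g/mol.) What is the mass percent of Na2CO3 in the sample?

n(HCl) = 0.0357 × 0.355 = 0.0127 mol
Let x = n(Na2CO3), y = n(NaCl).
Titrant: 2x = 0.0127;  mass: 105.99x + 58.44y = 0.983
Solving, x = 6.34 × 10^-3 mol, y = 5.33 × 10^-3 mol
mass of Na2CO3 = 6.34 × 10^-3 × 105.99 = 0.672 g
% Na2CO3 = 0.672 / 0.983 × 100 = 68.3 %

68.3 %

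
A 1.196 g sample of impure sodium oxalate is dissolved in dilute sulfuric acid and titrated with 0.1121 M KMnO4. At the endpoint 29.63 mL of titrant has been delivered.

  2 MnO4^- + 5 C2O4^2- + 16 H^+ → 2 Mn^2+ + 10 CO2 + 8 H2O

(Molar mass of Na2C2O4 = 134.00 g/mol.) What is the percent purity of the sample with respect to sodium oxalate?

n(KMnO4) = 0.02963 L × 0.1121 mol/L = 3.322 × 10^-3 mol
From the 5:2 ratio, n(Na2C2O4) = 5/2 × 3.322 × 10^-3 = 8.304 × 10^-3 mol
mass of Na2C2O4 = 8.304 × 10^-3 × 134.00 g/mol = 1.113 g
% Na2C2O4 = 1.113 / 1.196 × 100 = 93.04 %

93.04 %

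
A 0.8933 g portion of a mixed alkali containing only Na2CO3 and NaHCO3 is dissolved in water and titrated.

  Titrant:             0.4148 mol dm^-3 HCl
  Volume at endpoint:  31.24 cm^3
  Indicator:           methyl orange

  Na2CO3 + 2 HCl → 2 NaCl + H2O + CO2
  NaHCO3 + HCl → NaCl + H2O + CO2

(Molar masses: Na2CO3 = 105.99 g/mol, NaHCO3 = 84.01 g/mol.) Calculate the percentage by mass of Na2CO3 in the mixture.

37.36 %

n(HCl) = 0.03124 × 0.4148 = 0.01296 mol
Let x = n(Na2CO3), y = n(NaHCO3).
Titrant: 2x + 1y = 0.01296;  mass: 105.99x + 84.01y = 0.8933
Solving, x = 3.149 × 10^-3 mol, y = 6.660 × 10^-3 mol
mass of Na2CO3 = 3.149 × 10^-3 × 105.99 = 0.3338 g
% Na2CO3 = 0.3338 / 0.8933 × 100 = 37.36 %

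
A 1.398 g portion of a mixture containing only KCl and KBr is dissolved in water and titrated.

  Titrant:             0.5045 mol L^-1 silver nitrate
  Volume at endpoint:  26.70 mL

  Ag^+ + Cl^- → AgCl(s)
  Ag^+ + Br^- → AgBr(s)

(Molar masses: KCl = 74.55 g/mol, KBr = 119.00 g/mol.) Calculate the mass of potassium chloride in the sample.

n(AgNO3) = 0.02670 × 0.5045 = 0.01347 mol
Let x = n(KCl), y = n(KBr).
Titrant: 1x + 1y = 0.01347;  mass: 74.55x + 119.00y = 1.398
Solving, x = 4.611 × 10^-3 mol, y = 8.859 × 10^-3 mol
mass of KCl = 4.611 × 10^-3 × 74.55 = 0.3437 g

0.3437 g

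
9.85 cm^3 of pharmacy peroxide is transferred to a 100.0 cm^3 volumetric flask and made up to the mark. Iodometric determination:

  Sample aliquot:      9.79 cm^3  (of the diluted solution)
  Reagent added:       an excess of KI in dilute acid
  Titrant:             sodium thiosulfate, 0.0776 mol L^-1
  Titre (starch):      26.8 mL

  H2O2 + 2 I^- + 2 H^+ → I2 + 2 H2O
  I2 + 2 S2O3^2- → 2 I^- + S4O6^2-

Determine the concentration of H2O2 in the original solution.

n(S2O3^2-) = 0.0268 × 0.0776 = 2.08 × 10^-3 mol
n(I2) = n(S2O3^2-)/2 = 1.04 × 10^-3 mol
n(H2O2) in the aliquot = 1.04 × 10^-3 mol (1:1 ratio)
[H2O2]_dilute = 1.04 × 10^-3 / 0.00979 = 0.106 mol/L
[H2O2]_original = 0.106 × 100.0/9.85 = 1.08 mol/L

1.08 mol/L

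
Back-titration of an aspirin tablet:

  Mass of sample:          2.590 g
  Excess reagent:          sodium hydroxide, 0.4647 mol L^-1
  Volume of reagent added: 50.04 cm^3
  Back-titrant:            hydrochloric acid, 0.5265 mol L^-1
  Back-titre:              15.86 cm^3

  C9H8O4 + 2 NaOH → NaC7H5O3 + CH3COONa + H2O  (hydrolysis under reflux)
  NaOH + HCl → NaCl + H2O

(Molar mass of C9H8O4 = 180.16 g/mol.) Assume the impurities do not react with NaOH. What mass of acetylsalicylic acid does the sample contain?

n(NaOH) added = 0.05004 × 0.4647 = 0.02325 mol
n(HCl) used in back-titration = 0.01586 × 0.5265 = 8.350 × 10^-3 mol
n(NaOH) left over = 8.350 × 10^-3 mol (1:1 ratio)
n(NaOH) consumed by analyte = 0.02325 − 8.350 × 10^-3 = 0.01490 mol
From the 1:2 ratio, n(C9H8O4) = 1/2 × 0.01490 = 7.452 × 10^-3 mol
mass of C9H8O4 = 7.452 × 10^-3 × 180.16 = 1.342 g

1.342 g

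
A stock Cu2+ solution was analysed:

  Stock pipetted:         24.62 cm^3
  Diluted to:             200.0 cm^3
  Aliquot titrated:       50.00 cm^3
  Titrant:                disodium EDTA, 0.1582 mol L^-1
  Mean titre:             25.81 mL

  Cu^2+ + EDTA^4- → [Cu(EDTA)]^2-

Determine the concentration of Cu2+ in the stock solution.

n(EDTA) = 0.02581 × 0.1582 = 4.083 × 10^-3 mol
n(Cu2+) in the aliquot = 4.083 × 10^-3 mol (1:1 ratio)
[Cu2+]_dilute = 4.083 × 10^-3 / 0.05000 = 0.08166 mol/L
Dilution factor = 200.0 / 24.62 = 8.123
[Cu2+]_stock = 0.08166 × 8.123 = 0.6634 mol/L

0.6634 mol/L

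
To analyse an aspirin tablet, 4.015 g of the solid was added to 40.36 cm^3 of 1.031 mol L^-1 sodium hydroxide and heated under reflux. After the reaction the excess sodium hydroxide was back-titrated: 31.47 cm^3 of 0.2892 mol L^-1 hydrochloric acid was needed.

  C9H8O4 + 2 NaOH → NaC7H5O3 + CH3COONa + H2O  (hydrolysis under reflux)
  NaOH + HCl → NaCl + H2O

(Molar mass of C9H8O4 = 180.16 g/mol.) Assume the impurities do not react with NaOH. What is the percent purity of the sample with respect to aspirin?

n(NaOH) added = 0.04036 × 1.031 = 0.04161 mol
n(HCl) used in back-titration = 0.03147 × 0.2892 = 9.101 × 10^-3 mol
n(NaOH) left over = 9.101 × 10^-3 mol (1:1 ratio)
n(NaOH) consumed by analyte = 0.04161 − 9.101 × 10^-3 = 0.03251 mol
From the 1:2 ratio, n(C9H8O4) = 1/2 × 0.03251 = 0.01626 mol
mass of C9H8O4 = 0.01626 × 180.16 = 2.929 g
% C9H8O4 = 2.929 / 4.015 × 100 = 72.94 %

72.94 %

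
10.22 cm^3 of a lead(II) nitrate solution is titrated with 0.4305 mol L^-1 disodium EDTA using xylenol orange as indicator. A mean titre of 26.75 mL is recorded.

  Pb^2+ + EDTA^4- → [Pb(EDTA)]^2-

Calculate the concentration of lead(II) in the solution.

n(EDTA) = 0.02675 L × 0.4305 mol/L = 0.01152 mol
n(Pb2+) = 0.01152 mol (1:1 mole ratio)
[Pb2+] = 0.01152 mol / 0.01022 L = 1.127 mol/L

1.127 mol/L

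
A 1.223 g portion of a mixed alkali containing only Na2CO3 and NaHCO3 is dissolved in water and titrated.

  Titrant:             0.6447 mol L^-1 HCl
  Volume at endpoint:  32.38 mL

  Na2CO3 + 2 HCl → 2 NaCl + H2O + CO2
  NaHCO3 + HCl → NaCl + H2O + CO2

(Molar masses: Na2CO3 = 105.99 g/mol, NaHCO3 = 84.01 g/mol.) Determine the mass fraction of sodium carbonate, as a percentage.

74.15 %

n(HCl) = 0.03238 × 0.6447 = 0.02088 mol
Let x = n(Na2CO3), y = n(NaHCO3).
Titrant: 2x + 1y = 0.02088;  mass: 105.99x + 84.01y = 1.223
Solving, x = 8.556 × 10^-3 mol, y = 3.763 × 10^-3 mol
mass of Na2CO3 = 8.556 × 10^-3 × 105.99 = 0.9069 g
% Na2CO3 = 0.9069 / 1.223 × 100 = 74.15 %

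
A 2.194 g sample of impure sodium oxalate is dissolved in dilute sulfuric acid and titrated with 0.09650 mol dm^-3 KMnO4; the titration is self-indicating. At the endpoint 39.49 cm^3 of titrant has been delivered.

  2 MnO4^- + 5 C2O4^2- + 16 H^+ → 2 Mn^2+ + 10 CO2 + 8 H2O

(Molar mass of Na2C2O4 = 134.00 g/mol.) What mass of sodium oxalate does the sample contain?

1.277 g

n(KMnO4) = 0.03949 L × 0.09650 mol/L = 3.811 × 10^-3 mol
From the 5:2 ratio, n(Na2C2O4) = 5/2 × 3.811 × 10^-3 = 9.527 × 10^-3 mol
mass of Na2C2O4 = 9.527 × 10^-3 × 134.00 g/mol = 1.277 g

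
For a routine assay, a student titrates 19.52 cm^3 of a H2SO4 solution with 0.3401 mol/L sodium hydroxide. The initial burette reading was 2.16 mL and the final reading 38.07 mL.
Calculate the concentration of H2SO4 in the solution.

0.3128 mol/L

H2SO4 + 2 NaOH → Na2SO4 + 2 H2O
n(NaOH) = 0.03591 L × 0.3401 mol/L = 0.01221 mol
From the 1:2 mole ratio, n(H2SO4) = 1/2 × 0.01221 = 6.106 × 10^-3 mol
[H2SO4] = 6.106 × 10^-3 mol / 0.01952 L = 0.3128 mol/L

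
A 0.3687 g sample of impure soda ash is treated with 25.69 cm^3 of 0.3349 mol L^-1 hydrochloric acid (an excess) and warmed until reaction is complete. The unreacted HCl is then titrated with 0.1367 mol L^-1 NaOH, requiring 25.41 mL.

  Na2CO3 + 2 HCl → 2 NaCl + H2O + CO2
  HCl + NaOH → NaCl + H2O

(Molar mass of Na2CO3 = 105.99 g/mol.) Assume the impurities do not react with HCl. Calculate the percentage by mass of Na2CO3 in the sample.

n(HCl) added = 0.02569 × 0.3349 = 8.604 × 10^-3 mol
n(NaOH) used in back-titration = 0.02541 × 0.1367 = 3.474 × 10^-3 mol
n(HCl) left over = 3.474 × 10^-3 mol (1:1 ratio)
n(HCl) consumed by analyte = 8.604 × 10^-3 − 3.474 × 10^-3 = 5.130 × 10^-3 mol
From the 1:2 ratio, n(Na2CO3) = 1/2 × 5.130 × 10^-3 = 2.565 × 10^-3 mol
mass of Na2CO3 = 2.565 × 10^-3 × 105.99 = 0.2719 g
% Na2CO3 = 0.2719 / 0.3687 × 100 = 73.74 %

73.74 %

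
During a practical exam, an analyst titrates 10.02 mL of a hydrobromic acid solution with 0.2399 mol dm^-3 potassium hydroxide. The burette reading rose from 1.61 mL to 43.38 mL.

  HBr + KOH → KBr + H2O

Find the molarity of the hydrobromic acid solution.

1.000 mol/L

n(KOH) = 0.04177 L × 0.2399 mol/L = 0.01002 mol
n(HBr) = 0.01002 mol (1:1 mole ratio)
[HBr] = 0.01002 mol / 0.01002 L = 1.000 mol/L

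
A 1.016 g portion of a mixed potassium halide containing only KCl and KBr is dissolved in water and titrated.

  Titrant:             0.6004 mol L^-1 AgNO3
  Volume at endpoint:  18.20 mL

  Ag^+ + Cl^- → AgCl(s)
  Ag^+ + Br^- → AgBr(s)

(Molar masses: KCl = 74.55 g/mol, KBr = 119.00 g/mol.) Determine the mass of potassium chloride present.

n(AgNO3) = 0.01820 × 0.6004 = 0.01093 mol
Let x = n(KCl), y = n(KBr).
Titrant: 1x + 1y = 0.01093;  mass: 74.55x + 119.00y = 1.016
Solving, x = 6.397 × 10^-3 mol, y = 4.530 × 10^-3 mol
mass of KCl = 6.397 × 10^-3 × 74.55 = 0.4769 g

0.4769 g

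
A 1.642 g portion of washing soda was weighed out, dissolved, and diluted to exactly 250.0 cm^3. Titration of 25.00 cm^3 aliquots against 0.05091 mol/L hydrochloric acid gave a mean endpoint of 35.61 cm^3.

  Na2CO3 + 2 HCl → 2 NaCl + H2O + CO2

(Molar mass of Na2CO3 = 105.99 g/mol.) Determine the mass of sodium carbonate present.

n(HCl) per titration = 0.03561 × 0.05091 = 1.813 × 10^-3 mol
From the 1:2 ratio, n(Na2CO3) in each aliquot = 1/2 × 1.813 × 10^-3 = 9.065 × 10^-4 mol
n(Na2CO3) in the whole flask = 9.065 × 10^-4 × 250.0/25.00 = 9.065 × 10^-3 mol
mass of Na2CO3 = 9.065 × 10^-3 × 105.99 = 0.9607 g

0.9607 g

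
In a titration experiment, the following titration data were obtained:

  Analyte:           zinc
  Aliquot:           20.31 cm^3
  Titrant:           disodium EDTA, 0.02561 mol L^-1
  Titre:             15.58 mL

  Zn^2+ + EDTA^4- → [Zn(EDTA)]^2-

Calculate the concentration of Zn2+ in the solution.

n(EDTA) = 0.01558 L × 0.02561 mol/L = 3.990 × 10^-4 mol
n(Zn2+) = 3.990 × 10^-4 mol (1:1 mole ratio)
[Zn2+] = 3.990 × 10^-4 mol / 0.02031 L = 0.01965 mol/L

0.01965 mol/L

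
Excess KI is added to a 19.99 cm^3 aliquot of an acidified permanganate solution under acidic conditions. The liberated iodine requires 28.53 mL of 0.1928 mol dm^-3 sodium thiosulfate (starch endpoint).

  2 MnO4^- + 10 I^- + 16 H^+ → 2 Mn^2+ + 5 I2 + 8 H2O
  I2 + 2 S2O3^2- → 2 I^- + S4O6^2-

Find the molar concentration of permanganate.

0.05503 mol/L

n(S2O3^2-) = 0.02853 × 0.1928 = 5.501 × 10^-3 mol
n(I2) = n(S2O3^2-)/2 = 2.750 × 10^-3 mol
From the 2:5 ratio, n(MnO4^-) in the aliquot = 2/5 × 2.750 × 10^-3 = 1.100 × 10^-3 mol
[MnO4^-] = 1.100 × 10^-3 / 0.01999 = 0.05503 mol/L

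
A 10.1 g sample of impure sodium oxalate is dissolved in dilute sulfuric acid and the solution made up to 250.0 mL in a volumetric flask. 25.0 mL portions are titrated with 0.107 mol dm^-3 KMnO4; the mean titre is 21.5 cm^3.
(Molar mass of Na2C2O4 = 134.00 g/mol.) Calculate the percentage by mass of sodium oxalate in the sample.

76.3 %

2 MnO4^- + 5 C2O4^2- + 16 H^+ → 2 Mn^2+ + 10 CO2 + 8 H2O
n(KMnO4) per titration = 0.0215 × 0.107 = 2.30 × 10^-3 mol
From the 5:2 ratio, n(Na2C2O4) in each aliquot = 5/2 × 2.30 × 10^-3 = 5.75 × 10^-3 mol
n(Na2C2O4) in the whole flask = 5.75 × 10^-3 × 250.0/25.0 = 0.0575 mol
mass of Na2C2O4 = 0.0575 × 134.00 = 7.71 g
% Na2C2O4 = 7.71 / 10.1 × 100 = 76.3 %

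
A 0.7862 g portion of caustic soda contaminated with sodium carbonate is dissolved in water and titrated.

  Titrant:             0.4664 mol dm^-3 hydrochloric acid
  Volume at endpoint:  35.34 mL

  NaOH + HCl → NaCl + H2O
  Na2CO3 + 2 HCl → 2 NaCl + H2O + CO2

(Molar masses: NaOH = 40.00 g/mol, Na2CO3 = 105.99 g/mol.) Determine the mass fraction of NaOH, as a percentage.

34.18 %

n(HCl) = 0.03534 × 0.4664 = 0.01648 mol
Let x = n(NaOH), y = n(Na2CO3).
Titrant: 1x + 2y = 0.01648;  mass: 40.00x + 105.99y = 0.7862
Solving, x = 6.718 × 10^-3 mol, y = 4.883 × 10^-3 mol
mass of NaOH = 6.718 × 10^-3 × 40.00 = 0.2687 g
% NaOH = 0.2687 / 0.7862 × 100 = 34.18 %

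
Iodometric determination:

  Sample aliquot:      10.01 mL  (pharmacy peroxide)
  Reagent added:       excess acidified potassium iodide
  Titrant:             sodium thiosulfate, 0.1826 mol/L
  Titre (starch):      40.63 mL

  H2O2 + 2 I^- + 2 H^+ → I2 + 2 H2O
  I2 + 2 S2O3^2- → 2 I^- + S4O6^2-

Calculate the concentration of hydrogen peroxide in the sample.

n(S2O3^2-) = 0.04063 × 0.1826 = 7.419 × 10^-3 mol
n(I2) = n(S2O3^2-)/2 = 3.710 × 10^-3 mol
n(H2O2) in the aliquot = 3.710 × 10^-3 mol (1:1 ratio)
[H2O2] = 3.710 × 10^-3 / 0.01001 = 0.3706 mol/L

0.3706 mol/L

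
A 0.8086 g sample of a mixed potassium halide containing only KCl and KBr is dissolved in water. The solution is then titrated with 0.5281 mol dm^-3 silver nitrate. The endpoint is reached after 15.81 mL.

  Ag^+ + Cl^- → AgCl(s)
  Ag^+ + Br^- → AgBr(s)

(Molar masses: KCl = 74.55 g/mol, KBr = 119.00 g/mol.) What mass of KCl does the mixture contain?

n(AgNO3) = 0.01581 × 0.5281 = 8.349 × 10^-3 mol
Let x = n(KCl), y = n(KBr).
Titrant: 1x + 1y = 8.349 × 10^-3;  mass: 74.55x + 119.00y = 0.8086
Solving, x = 4.161 × 10^-3 mol, y = 4.188 × 10^-3 mol
mass of KCl = 4.161 × 10^-3 × 74.55 = 0.3102 g

0.3102 g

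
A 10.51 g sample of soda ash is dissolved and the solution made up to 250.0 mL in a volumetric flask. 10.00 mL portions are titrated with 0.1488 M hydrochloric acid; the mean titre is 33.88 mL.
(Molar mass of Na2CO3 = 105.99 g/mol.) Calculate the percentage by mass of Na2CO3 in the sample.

Na2CO3 + 2 HCl → 2 NaCl + H2O + CO2
n(HCl) per titration = 0.03388 × 0.1488 = 5.041 × 10^-3 mol
From the 1:2 ratio, n(Na2CO3) in each aliquot = 1/2 × 5.041 × 10^-3 = 2.521 × 10^-3 mol
n(Na2CO3) in the whole flask = 2.521 × 10^-3 × 250.0/10.00 = 0.06302 mol
mass of Na2CO3 = 0.06302 × 105.99 = 6.679 g
% Na2CO3 = 6.679 / 10.51 × 100 = 63.55 %

63.55 %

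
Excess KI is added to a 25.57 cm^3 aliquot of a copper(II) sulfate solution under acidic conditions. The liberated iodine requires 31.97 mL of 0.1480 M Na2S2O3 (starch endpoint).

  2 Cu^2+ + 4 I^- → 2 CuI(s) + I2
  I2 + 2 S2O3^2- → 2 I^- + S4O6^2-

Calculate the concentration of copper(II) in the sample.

0.1850 M

n(S2O3^2-) = 0.03197 × 0.1480 = 4.732 × 10^-3 mol
n(I2) = n(S2O3^2-)/2 = 2.366 × 10^-3 mol
From the 2:1 ratio, n(Cu2+) in the aliquot = 2/1 × 2.366 × 10^-3 = 4.732 × 10^-3 mol
[Cu2+] = 4.732 × 10^-3 / 0.02557 = 0.1850 mol/L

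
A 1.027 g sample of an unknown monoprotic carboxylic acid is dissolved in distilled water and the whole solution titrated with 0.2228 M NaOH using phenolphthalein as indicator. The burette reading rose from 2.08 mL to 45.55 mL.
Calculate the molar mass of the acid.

106.0 g/mol

n(NaOH) = 0.04347 L × 0.2228 mol/L = 9.685 × 10^-3 mol
n(HA) = 9.685 × 10^-3 mol (1:1 ratio)
M = m / n = 1.027 g / 9.685 × 10^-3 mol = 106.0 g/mol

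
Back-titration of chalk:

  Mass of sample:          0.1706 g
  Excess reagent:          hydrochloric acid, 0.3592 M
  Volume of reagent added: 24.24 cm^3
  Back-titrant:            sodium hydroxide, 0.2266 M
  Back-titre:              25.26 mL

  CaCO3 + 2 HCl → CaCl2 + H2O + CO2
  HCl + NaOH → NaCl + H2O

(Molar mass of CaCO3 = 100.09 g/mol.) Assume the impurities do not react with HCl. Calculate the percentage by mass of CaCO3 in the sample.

87.51 %

n(HCl) added = 0.02424 × 0.3592 = 8.707 × 10^-3 mol
n(NaOH) used in back-titration = 0.02526 × 0.2266 = 5.724 × 10^-3 mol
n(HCl) left over = 5.724 × 10^-3 mol (1:1 ratio)
n(HCl) consumed by analyte = 8.707 × 10^-3 − 5.724 × 10^-3 = 2.983 × 10^-3 mol
From the 1:2 ratio, n(CaCO3) = 1/2 × 2.983 × 10^-3 = 1.492 × 10^-3 mol
mass of CaCO3 = 1.492 × 10^-3 × 100.09 = 0.1493 g
% CaCO3 = 0.1493 / 0.1706 × 100 = 87.51 %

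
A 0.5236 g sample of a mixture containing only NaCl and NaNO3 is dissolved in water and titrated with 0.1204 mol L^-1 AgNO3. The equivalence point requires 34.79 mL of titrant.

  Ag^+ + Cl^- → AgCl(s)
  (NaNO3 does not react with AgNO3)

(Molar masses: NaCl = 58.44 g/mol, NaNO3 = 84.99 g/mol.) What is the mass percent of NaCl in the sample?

n(AgNO3) = 0.03479 × 0.1204 = 4.189 × 10^-3 mol
Let x = n(NaCl), y = n(NaNO3).
Titrant: 1x = 4.189 × 10^-3;  mass: 58.44x + 84.99y = 0.5236
Solving, x = 4.189 × 10^-3 mol, y = 3.281 × 10^-3 mol
mass of NaCl = 4.189 × 10^-3 × 58.44 = 0.2448 g
% NaCl = 0.2448 / 0.5236 × 100 = 46.75 %

46.75 %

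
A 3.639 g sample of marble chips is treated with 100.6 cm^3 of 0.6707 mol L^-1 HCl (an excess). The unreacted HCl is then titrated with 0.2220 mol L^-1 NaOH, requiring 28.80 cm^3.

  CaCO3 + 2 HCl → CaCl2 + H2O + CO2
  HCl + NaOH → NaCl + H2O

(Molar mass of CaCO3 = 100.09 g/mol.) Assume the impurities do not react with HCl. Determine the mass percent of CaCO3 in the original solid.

84.00 %

n(HCl) added = 0.1006 × 0.6707 = 0.06747 mol
n(NaOH) used in back-titration = 0.02880 × 0.2220 = 6.394 × 10^-3 mol
n(HCl) left over = 6.394 × 10^-3 mol (1:1 ratio)
n(HCl) consumed by analyte = 0.06747 − 6.394 × 10^-3 = 0.06108 mol
From the 1:2 ratio, n(CaCO3) = 1/2 × 0.06108 = 0.03054 mol
mass of CaCO3 = 0.03054 × 100.09 = 3.057 g
% CaCO3 = 3.057 / 3.639 × 100 = 84.00 %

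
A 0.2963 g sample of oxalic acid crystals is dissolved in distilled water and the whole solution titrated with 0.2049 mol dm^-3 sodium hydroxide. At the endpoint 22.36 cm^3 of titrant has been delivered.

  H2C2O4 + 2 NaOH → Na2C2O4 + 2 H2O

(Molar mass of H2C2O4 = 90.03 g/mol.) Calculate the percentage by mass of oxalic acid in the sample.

69.60 %

n(NaOH) = 0.02236 L × 0.2049 mol/L = 4.582 × 10^-3 mol
From the 1:2 ratio, n(H2C2O4) = 1/2 × 4.582 × 10^-3 = 2.291 × 10^-3 mol
mass of H2C2O4 = 2.291 × 10^-3 × 90.03 g/mol = 0.2062 g
% H2C2O4 = 0.2062 / 0.2963 × 100 = 69.60 %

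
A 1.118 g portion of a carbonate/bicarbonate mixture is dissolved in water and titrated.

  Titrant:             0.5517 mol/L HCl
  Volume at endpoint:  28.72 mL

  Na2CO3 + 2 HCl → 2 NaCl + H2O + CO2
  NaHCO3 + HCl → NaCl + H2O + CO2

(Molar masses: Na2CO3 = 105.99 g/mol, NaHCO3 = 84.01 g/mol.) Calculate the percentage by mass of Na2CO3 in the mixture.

n(HCl) = 0.02872 × 0.5517 = 0.01584 mol
Let x = n(Na2CO3), y = n(NaHCO3).
Titrant: 2x + 1y = 0.01584;  mass: 105.99x + 84.01y = 1.118
Solving, x = 3.436 × 10^-3 mol, y = 8.973 × 10^-3 mol
mass of Na2CO3 = 3.436 × 10^-3 × 105.99 = 0.3642 g
% Na2CO3 = 0.3642 / 1.118 × 100 = 32.57 %

32.57 %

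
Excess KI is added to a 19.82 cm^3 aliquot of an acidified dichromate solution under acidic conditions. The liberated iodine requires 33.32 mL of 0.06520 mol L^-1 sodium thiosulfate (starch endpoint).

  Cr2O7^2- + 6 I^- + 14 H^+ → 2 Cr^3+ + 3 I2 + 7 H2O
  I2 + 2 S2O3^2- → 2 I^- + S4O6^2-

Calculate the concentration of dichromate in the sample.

0.01827 mol/L

n(S2O3^2-) = 0.03332 × 0.06520 = 2.172 × 10^-3 mol
n(I2) = n(S2O3^2-)/2 = 1.086 × 10^-3 mol
From the 1:3 ratio, n(Cr2O7^2-) in the aliquot = 1/3 × 1.086 × 10^-3 = 3.621 × 10^-4 mol
[Cr2O7^2-] = 3.621 × 10^-4 / 0.01982 = 0.01827 mol/L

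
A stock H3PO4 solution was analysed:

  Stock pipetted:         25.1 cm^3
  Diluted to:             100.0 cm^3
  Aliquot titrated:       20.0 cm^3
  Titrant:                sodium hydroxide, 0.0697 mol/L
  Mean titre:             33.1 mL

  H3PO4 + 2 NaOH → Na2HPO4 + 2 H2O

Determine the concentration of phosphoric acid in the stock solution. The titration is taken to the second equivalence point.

n(NaOH) = 0.0331 × 0.0697 = 2.31 × 10^-3 mol
From the 1:2 ratio, n(H3PO4) in the aliquot = 1/2 × 2.31 × 10^-3 = 1.15 × 10^-3 mol
[H3PO4]_dilute = 1.15 × 10^-3 / 0.0200 = 0.0577 mol/L
Dilution factor = 100.0 / 25.1 = 3.984
[H3PO4]_stock = 0.0577 × 3.984 = 0.230 mol/L

0.230 mol/L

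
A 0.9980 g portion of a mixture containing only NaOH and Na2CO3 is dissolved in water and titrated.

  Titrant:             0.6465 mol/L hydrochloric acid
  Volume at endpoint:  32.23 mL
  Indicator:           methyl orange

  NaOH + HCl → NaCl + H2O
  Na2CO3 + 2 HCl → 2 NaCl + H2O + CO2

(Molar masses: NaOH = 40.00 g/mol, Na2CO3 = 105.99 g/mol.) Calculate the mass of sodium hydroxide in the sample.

0.3270 g

n(HCl) = 0.03223 × 0.6465 = 0.02084 mol
Let x = n(NaOH), y = n(Na2CO3).
Titrant: 1x + 2y = 0.02084;  mass: 40.00x + 105.99y = 0.9980
Solving, x = 8.176 × 10^-3 mol, y = 6.331 × 10^-3 mol
mass of NaOH = 8.176 × 10^-3 × 40.00 = 0.3270 g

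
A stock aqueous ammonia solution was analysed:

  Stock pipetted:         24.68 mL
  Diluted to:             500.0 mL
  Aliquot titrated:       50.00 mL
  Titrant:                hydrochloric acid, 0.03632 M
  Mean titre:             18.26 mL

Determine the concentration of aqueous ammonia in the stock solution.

NH3 + HCl → NH4Cl
n(HCl) = 0.01826 × 0.03632 = 6.632 × 10^-4 mol
n(NH3) in the aliquot = 6.632 × 10^-4 mol (1:1 ratio)
[NH3]_dilute = 6.632 × 10^-4 / 0.05000 = 0.01326 mol/L
Dilution factor = 500.0 / 24.68 = 20.26
[NH3]_stock = 0.01326 × 20.26 = 0.2687 mol/L

0.2687 M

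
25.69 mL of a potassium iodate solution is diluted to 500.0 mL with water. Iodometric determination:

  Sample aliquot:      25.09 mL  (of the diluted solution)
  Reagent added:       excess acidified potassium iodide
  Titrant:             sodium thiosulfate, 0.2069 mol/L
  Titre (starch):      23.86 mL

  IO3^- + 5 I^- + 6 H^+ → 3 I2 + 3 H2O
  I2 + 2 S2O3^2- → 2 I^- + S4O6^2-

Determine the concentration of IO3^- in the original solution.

n(S2O3^2-) = 0.02386 × 0.2069 = 4.937 × 10^-3 mol
n(I2) = n(S2O3^2-)/2 = 2.468 × 10^-3 mol
From the 1:3 ratio, n(IO3^-) in the aliquot = 1/3 × 2.468 × 10^-3 = 8.228 × 10^-4 mol
[IO3^-]_dilute = 8.228 × 10^-4 / 0.02509 = 0.03279 mol/L
[IO3^-]_original = 0.03279 × 500.0/25.69 = 0.6382 mol/L

0.6382 mol/L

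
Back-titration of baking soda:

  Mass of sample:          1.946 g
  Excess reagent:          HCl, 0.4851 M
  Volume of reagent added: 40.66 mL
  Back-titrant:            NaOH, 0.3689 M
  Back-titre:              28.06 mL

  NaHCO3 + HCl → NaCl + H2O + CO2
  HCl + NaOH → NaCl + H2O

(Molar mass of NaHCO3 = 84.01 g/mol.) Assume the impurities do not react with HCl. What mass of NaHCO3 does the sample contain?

0.7874 g

n(HCl) added = 0.04066 × 0.4851 = 0.01972 mol
n(NaOH) used in back-titration = 0.02806 × 0.3689 = 0.01035 mol
n(HCl) left over = 0.01035 mol (1:1 ratio)
n(HCl) consumed by analyte = 0.01972 − 0.01035 = 9.373 × 10^-3 mol
n(NaHCO3) = 9.373 × 10^-3 mol (1:1 ratio)
mass of NaHCO3 = 9.373 × 10^-3 × 84.01 = 0.7874 g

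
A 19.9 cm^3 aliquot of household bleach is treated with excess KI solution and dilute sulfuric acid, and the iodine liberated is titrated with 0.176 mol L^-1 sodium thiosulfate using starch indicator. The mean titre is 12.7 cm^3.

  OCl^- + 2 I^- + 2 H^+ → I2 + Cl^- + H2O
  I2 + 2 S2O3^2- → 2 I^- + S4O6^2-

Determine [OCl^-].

0.0562 mol/L

n(S2O3^2-) = 0.0127 × 0.176 = 2.24 × 10^-3 mol
n(I2) = n(S2O3^2-)/2 = 1.12 × 10^-3 mol
n(OCl^-) in the aliquot = 1.12 × 10^-3 mol (1:1 ratio)
[OCl^-] = 1.12 × 10^-3 / 0.0199 = 0.0562 mol/L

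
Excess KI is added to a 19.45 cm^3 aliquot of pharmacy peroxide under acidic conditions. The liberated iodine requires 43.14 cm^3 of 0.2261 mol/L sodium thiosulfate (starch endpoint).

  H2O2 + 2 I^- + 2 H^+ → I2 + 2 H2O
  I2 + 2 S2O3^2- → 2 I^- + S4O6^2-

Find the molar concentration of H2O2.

n(S2O3^2-) = 0.04314 × 0.2261 = 9.754 × 10^-3 mol
n(I2) = n(S2O3^2-)/2 = 4.877 × 10^-3 mol
n(H2O2) in the aliquot = 4.877 × 10^-3 mol (1:1 ratio)
[H2O2] = 4.877 × 10^-3 / 0.01945 = 0.2507 mol/L

0.2507 mol/L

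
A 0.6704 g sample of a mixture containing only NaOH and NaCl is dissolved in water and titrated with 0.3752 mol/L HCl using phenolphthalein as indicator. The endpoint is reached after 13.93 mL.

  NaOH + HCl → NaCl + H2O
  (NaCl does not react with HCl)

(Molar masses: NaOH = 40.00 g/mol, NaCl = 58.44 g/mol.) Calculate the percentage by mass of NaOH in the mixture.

31.18 %

n(HCl) = 0.01393 × 0.3752 = 5.227 × 10^-3 mol
Let x = n(NaOH), y = n(NaCl).
Titrant: 1x = 5.227 × 10^-3;  mass: 40.00x + 58.44y = 0.6704
Solving, x = 5.227 × 10^-3 mol, y = 7.894 × 10^-3 mol
mass of NaOH = 5.227 × 10^-3 × 40.00 = 0.2091 g
% NaOH = 0.2091 / 0.6704 × 100 = 31.18 %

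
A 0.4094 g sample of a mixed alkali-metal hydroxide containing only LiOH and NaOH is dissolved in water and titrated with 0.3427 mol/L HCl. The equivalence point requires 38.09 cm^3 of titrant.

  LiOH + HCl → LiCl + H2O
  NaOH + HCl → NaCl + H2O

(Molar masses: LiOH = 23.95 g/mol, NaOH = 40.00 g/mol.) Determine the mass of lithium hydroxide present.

n(HCl) = 0.03809 × 0.3427 = 0.01305 mol
Let x = n(LiOH), y = n(NaOH).
Titrant: 1x + 1y = 0.01305;  mass: 23.95x + 40.00y = 0.4094
Solving, x = 7.024 × 10^-3 mol, y = 6.029 × 10^-3 mol
mass of LiOH = 7.024 × 10^-3 × 23.95 = 0.1682 g

0.1682 g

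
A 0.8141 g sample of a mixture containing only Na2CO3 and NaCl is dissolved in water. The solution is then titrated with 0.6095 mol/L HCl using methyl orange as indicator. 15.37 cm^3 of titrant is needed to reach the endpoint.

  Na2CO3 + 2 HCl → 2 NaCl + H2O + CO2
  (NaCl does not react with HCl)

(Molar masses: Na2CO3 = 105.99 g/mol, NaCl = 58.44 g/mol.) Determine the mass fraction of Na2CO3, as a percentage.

60.98 %

n(HCl) = 0.01537 × 0.6095 = 9.368 × 10^-3 mol
Let x = n(Na2CO3), y = n(NaCl).
Titrant: 2x = 9.368 × 10^-3;  mass: 105.99x + 58.44y = 0.8141
Solving, x = 4.684 × 10^-3 mol, y = 5.435 × 10^-3 mol
mass of Na2CO3 = 4.684 × 10^-3 × 105.99 = 0.4965 g
% Na2CO3 = 0.4965 / 0.8141 × 100 = 60.98 %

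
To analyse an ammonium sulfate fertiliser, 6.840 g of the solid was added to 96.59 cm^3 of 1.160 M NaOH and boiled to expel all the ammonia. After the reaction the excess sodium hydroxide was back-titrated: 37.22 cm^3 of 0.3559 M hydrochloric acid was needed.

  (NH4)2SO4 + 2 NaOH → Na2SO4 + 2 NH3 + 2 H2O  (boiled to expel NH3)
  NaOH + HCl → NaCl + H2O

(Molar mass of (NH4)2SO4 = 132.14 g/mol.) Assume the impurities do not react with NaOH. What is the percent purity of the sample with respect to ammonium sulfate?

95.43 %

n(NaOH) added = 0.09659 × 1.160 = 0.1120 mol
n(HCl) used in back-titration = 0.03722 × 0.3559 = 0.01325 mol
n(NaOH) left over = 0.01325 mol (1:1 ratio)
n(NaOH) consumed by analyte = 0.1120 − 0.01325 = 0.09880 mol
From the 1:2 ratio, n((NH4)2SO4) = 1/2 × 0.09880 = 0.04940 mol
mass of (NH4)2SO4 = 0.04940 × 132.14 = 6.528 g
% (NH4)2SO4 = 6.528 / 6.840 × 100 = 95.43 %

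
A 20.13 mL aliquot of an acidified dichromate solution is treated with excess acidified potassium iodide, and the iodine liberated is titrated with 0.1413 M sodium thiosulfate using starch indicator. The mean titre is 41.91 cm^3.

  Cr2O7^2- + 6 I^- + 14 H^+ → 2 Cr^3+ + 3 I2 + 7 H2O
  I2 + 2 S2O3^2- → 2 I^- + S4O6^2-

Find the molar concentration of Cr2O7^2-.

n(S2O3^2-) = 0.04191 × 0.1413 = 5.922 × 10^-3 mol
n(I2) = n(S2O3^2-)/2 = 2.961 × 10^-3 mol
From the 1:3 ratio, n(Cr2O7^2-) in the aliquot = 1/3 × 2.961 × 10^-3 = 9.870 × 10^-4 mol
[Cr2O7^2-] = 9.870 × 10^-4 / 0.02013 = 0.04903 mol/L

0.04903 M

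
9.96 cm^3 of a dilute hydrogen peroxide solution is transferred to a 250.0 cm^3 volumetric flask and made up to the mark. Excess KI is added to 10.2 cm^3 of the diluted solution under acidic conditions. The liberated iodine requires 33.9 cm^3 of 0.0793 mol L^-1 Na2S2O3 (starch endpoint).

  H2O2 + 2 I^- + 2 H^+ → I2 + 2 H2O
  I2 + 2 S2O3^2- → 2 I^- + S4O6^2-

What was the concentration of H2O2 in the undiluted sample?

n(S2O3^2-) = 0.0339 × 0.0793 = 2.69 × 10^-3 mol
n(I2) = n(S2O3^2-)/2 = 1.34 × 10^-3 mol
n(H2O2) in the aliquot = 1.34 × 10^-3 mol (1:1 ratio)
[H2O2]_dilute = 1.34 × 10^-3 / 0.0102 = 0.132 mol/L
[H2O2]_original = 0.132 × 250.0/9.96 = 3.31 mol/L

3.31 mol/L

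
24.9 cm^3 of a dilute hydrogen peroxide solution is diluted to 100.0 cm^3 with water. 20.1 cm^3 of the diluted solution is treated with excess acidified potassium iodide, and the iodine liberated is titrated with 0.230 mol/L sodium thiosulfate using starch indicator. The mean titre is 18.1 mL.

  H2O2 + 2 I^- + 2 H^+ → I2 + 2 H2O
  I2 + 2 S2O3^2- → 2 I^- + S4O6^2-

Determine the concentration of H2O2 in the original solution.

n(S2O3^2-) = 0.0181 × 0.230 = 4.16 × 10^-3 mol
n(I2) = n(S2O3^2-)/2 = 2.08 × 10^-3 mol
n(H2O2) in the aliquot = 2.08 × 10^-3 mol (1:1 ratio)
[H2O2]_dilute = 2.08 × 10^-3 / 0.0201 = 0.104 mol/L
[H2O2]_original = 0.104 × 100.0/24.9 = 0.416 mol/L

0.416 mol/L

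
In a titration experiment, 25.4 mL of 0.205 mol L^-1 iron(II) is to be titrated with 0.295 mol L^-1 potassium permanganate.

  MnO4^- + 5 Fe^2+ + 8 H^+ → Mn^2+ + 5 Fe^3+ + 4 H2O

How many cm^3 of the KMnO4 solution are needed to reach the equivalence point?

3.53 mL

n(Fe2+) = 0.0254 L × 0.205 mol/L = 5.21 × 10^-3 mol
From the 1:5 stoichiometry, n(KMnO4) = 1/5 × 5.21 × 10^-3 = 1.04 × 10^-3 mol
V(KMnO4) = 1.04 × 10^-3 mol / 0.295 mol/L = 0.00353 L = 3.53 mL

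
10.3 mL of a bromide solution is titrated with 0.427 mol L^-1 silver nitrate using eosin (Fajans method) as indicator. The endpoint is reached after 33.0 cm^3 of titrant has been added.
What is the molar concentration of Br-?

Ag^+ + Br^- → AgBr(s)
n(AgNO3) = 0.0330 L × 0.427 mol/L = 0.0141 mol
n(Br-) = 0.0141 mol (1:1 mole ratio)
[Br-] = 0.0141 mol / 0.0103 L = 1.37 mol/L

1.37 mol/L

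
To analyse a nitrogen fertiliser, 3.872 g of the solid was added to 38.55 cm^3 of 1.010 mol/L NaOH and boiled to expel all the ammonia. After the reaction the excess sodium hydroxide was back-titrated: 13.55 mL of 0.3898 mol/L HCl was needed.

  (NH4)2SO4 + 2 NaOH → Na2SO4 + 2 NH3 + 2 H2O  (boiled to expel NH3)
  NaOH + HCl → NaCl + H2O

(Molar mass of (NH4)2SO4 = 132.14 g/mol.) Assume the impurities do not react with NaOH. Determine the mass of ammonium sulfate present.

n(NaOH) added = 0.03855 × 1.010 = 0.03894 mol
n(HCl) used in back-titration = 0.01355 × 0.3898 = 5.282 × 10^-3 mol
n(NaOH) left over = 5.282 × 10^-3 mol (1:1 ratio)
n(NaOH) consumed by analyte = 0.03894 − 5.282 × 10^-3 = 0.03365 mol
From the 1:2 ratio, n((NH4)2SO4) = 1/2 × 0.03365 = 0.01683 mol
mass of (NH4)2SO4 = 0.01683 × 132.14 = 2.224 g

2.224 g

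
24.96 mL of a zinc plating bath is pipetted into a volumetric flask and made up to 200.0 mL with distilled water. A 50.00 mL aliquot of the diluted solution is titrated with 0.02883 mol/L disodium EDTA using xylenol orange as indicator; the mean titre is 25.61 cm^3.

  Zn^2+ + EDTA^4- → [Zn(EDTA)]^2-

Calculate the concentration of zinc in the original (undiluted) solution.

n(EDTA) = 0.02561 × 0.02883 = 7.383 × 10^-4 mol
n(Zn2+) in the aliquot = 7.383 × 10^-4 mol (1:1 ratio)
[Zn2+]_dilute = 7.383 × 10^-4 / 0.05000 = 0.01477 mol/L
Dilution factor = 200.0 / 24.96 = 8.013
[Zn2+]_stock = 0.01477 × 8.013 = 0.1183 mol/L

0.1183 mol/L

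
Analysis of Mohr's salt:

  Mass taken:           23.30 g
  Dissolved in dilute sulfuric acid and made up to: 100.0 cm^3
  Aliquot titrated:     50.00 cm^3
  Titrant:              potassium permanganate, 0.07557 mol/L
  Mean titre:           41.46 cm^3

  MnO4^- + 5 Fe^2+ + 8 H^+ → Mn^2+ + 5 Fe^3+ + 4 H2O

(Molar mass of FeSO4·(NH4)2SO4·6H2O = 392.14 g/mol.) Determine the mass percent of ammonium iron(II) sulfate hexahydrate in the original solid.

52.73 %

n(KMnO4) per titration = 0.04146 × 0.07557 = 3.133 × 10^-3 mol
From the 5:1 ratio, n(FeSO4·(NH4)2SO4·6H2O) in each aliquot = 5/1 × 3.133 × 10^-3 = 0.01567 mol
n(FeSO4·(NH4)2SO4·6H2O) in the whole flask = 0.01567 × 100.0/50.00 = 0.03133 mol
mass of FeSO4·(NH4)2SO4·6H2O = 0.03133 × 392.14 = 12.29 g
% FeSO4·(NH4)2SO4·6H2O = 12.29 / 23.30 × 100 = 52.73 %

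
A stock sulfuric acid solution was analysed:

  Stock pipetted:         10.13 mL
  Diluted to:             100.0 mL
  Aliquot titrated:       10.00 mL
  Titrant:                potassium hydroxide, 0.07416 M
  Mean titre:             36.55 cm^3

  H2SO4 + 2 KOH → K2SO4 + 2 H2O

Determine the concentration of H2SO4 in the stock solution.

n(KOH) = 0.03655 × 0.07416 = 2.711 × 10^-3 mol
From the 1:2 ratio, n(H2SO4) in the aliquot = 1/2 × 2.711 × 10^-3 = 1.355 × 10^-3 mol
[H2SO4]_dilute = 1.355 × 10^-3 / 0.01000 = 0.1355 mol/L
Dilution factor = 100.0 / 10.13 = 9.872
[H2SO4]_stock = 0.1355 × 9.872 = 1.338 mol/L

1.338 M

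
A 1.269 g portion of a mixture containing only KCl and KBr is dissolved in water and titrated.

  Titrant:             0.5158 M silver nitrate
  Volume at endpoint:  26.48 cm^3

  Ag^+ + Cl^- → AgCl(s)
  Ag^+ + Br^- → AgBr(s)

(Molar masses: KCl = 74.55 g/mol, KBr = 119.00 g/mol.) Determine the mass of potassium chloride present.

n(AgNO3) = 0.02648 × 0.5158 = 0.01366 mol
Let x = n(KCl), y = n(KBr).
Titrant: 1x + 1y = 0.01366;  mass: 74.55x + 119.00y = 1.269
Solving, x = 8.017 × 10^-3 mol, y = 5.642 × 10^-3 mol
mass of KCl = 8.017 × 10^-3 × 74.55 = 0.5977 g

0.5977 g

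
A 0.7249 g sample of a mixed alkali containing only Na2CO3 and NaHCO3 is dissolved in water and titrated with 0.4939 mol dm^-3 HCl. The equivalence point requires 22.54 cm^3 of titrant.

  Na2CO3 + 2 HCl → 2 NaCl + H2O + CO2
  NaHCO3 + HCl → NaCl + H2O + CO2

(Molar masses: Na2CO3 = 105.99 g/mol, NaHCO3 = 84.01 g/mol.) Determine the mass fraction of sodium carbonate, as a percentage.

n(HCl) = 0.02254 × 0.4939 = 0.01113 mol
Let x = n(Na2CO3), y = n(NaHCO3).
Titrant: 2x + 1y = 0.01113;  mass: 105.99x + 84.01y = 0.7249
Solving, x = 3.391 × 10^-3 mol, y = 4.351 × 10^-3 mol
mass of Na2CO3 = 3.391 × 10^-3 × 105.99 = 0.3594 g
% Na2CO3 = 0.3594 / 0.7249 × 100 = 49.58 %

49.58 %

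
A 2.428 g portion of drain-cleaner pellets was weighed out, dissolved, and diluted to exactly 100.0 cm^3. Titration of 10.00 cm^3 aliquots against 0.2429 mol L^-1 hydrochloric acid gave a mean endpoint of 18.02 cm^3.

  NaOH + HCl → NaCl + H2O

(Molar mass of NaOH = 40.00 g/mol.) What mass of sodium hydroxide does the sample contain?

n(HCl) per titration = 0.01802 × 0.2429 = 4.377 × 10^-3 mol
n(NaOH) in each aliquot = 4.377 × 10^-3 mol (1:1 ratio)
n(NaOH) in the whole flask = 4.377 × 10^-3 × 100.0/10.00 = 0.04377 mol
mass of NaOH = 0.04377 × 40.00 = 1.751 g

1.751 g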